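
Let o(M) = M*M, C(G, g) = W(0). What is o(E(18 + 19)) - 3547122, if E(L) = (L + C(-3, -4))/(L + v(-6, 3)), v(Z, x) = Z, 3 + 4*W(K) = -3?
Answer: -13635131927/3844 ≈ -3.5471e+6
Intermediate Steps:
W(K) = -3/2 (W(K) = -¾ + (¼)*(-3) = -¾ - ¾ = -3/2)
C(G, g) = -3/2
E(L) = (-3/2 + L)/(-6 + L) (E(L) = (L - 3/2)/(L - 6) = (-3/2 + L)/(-6 + L))
o(M) = M²
o(E(18 + 19)) - 3547122 = ((-3/2 + (18 + 19))/(-6 + (18 + 19)))² - 3547122 = ((-3/2 + 37)/(-6 + 37))² - 3547122 = ((71/2)/31)² - 3547122 = ((1/31)*(71/2))² - 3547122 = (71/62)² - 3547122 = 5041/3844 - 3547122 = -13635131927/3844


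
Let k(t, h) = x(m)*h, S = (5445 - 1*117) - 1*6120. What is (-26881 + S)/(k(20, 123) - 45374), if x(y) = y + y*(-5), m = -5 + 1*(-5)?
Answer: 27673/40454 ≈ 0.68406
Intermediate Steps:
m = -10 (m = -5 - 5 = -10)
x(y) = -4*y (x(y) = y - 5*y = -4*y)
S = -792 (S = (5445 - 117) - 6120 = 5328 - 6120 = -792)
k(t, h) = 40*h (k(t, h) = (-4*(-10))*h = 40*h)
(-26881 + S)/(k(20, 123) - 45374) = (-26881 - 792)/(40*123 - 45374) = -27673/(4920 - 45374) = -27673/(-40454) = -27673*(-1/40454) = 27673/40454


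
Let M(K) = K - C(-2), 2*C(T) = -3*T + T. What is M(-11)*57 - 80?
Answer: -821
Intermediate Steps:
C(T) = -T (C(T) = (-3*T + T)/2 = (-2*T)/2 = -T)
M(K) = -2 + K (M(K) = K - (-1)*(-2) = K - 1*2 = K - 2 = -2 + K)
M(-11)*57 - 80 = (-2 - 11)*57 - 80 = -13*57 - 80 = -741 - 80 = -821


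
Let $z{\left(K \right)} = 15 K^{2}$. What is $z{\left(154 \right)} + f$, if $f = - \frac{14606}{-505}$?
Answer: $\frac{179663306}{505} \approx 3.5577 \cdot 10^{5}$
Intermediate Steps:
$f = \frac{14606}{505}$ ($f = \left(-14606\right) \left(- \frac{1}{505}\right) = \frac{14606}{505} \approx 28.923$)
$z{\left(154 \right)} + f = 15 \cdot 154^{2} + \frac{14606}{505} = 15 \cdot 23716 + \frac{14606}{505} = 355740 + \frac{14606}{505} = \frac{179663306}{505}$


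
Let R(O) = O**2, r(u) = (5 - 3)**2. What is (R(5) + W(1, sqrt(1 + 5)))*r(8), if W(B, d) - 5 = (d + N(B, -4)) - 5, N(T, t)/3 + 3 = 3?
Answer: 100 + 4*sqrt(6) ≈ 109.80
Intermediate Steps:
N(T, t) = 0 (N(T, t) = -9 + 3*3 = -9 + 9 = 0)
r(u) = 4 (r(u) = 2**2 = 4)
W(B, d) = d (W(B, d) = 5 + ((d + 0) - 5) = 5 + (d - 5) = 5 + (-5 + d) = d)
(R(5) + W(1, sqrt(1 + 5)))*r(8) = (5**2 + sqrt(1 + 5))*4 = (25 + sqrt(6))*4 = 100 + 4*sqrt(6)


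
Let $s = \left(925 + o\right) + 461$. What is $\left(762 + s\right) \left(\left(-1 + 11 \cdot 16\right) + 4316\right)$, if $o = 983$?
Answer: $14061321$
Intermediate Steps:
$s = 2369$ ($s = \left(925 + 983\right) + 461 = 1908 + 461 = 2369$)
$\left(762 + s\right) \left(\left(-1 + 11 \cdot 16\right) + 4316\right) = \left(762 + 2369\right) \left(\left(-1 + 11 \cdot 16\right) + 4316\right) = 3131 \left(\left(-1 + 176\right) + 4316\right) = 3131 \left(175 + 4316\right) = 3131 \cdot 4491 = 14061321$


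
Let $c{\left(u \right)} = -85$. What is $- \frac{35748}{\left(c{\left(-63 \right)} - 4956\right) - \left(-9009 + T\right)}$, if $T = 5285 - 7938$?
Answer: $- \frac{11916}{2207} \approx -5.3992$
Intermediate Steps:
$T = -2653$ ($T = 5285 - 7938 = -2653$)
$- \frac{35748}{\left(c{\left(-63 \right)} - 4956\right) - \left(-9009 + T\right)} = - \frac{35748}{\left(-85 - 4956\right) + \left(9009 - -2653\right)} = - \frac{35748}{-5041 + \left(9009 + 2653\right)} = - \frac{35748}{-5041 + 11662} = - \frac{35748}{6621} = \left(-35748\right) \frac{1}{6621} = - \frac{11916}{2207}$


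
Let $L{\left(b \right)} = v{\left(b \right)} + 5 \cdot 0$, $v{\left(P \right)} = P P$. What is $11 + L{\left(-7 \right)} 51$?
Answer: $2510$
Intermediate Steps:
$v{\left(P \right)} = P^{2}$
$L{\left(b \right)} = b^{2}$ ($L{\left(b \right)} = b^{2} + 5 \cdot 0 = b^{2} + 0 = b^{2}$)
$11 + L{\left(-7 \right)} 51 = 11 + \left(-7\right)^{2} \cdot 51 = 11 + 49 \cdot 51 = 11 + 2499 = 2510$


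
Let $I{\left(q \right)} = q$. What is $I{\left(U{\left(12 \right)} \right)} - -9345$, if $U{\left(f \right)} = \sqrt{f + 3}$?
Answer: $9345 + \sqrt{15} \approx 9348.9$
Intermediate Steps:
$U{\left(f \right)} = \sqrt{3 + f}$
$I{\left(U{\left(12 \right)} \right)} - -9345 = \sqrt{3 + 12} - -9345 = \sqrt{15} + 9345 = 9345 + \sqrt{15}$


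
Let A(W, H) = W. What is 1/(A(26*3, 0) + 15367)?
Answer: 1/15445 ≈ 6.4746e-5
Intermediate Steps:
1/(A(26*3, 0) + 15367) = 1/(26*3 + 15367) = 1/(78 + 15367) = 1/15445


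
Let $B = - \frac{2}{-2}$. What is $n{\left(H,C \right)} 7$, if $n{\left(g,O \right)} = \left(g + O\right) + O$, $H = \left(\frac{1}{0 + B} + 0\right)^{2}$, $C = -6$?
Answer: $-77$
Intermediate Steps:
$B = 1$ ($B = \left(-2\right) \left(- \frac{1}{2}\right) = 1$)
$H = 1$ ($H = \left(\frac{1}{0 + 1} + 0\right)^{2} = \left(1^{-1} + 0\right)^{2} = \left(1 + 0\right)^{2} = 1^{2} = 1$)
$n{\left(g,O \right)} = g + 2 O$ ($n{\left(g,O \right)} = \left(O + g\right) + O = g + 2 O$)
$n{\left(H,C \right)} 7 = \left(1 + 2 \left(-6\right)\right) 7 = \left(1 - 12\right) 7 = \left(-11\right) 7 = -77$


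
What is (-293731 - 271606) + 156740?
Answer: -408597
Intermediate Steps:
(-293731 - 271606) + 156740 = -565337 + 156740 = -408597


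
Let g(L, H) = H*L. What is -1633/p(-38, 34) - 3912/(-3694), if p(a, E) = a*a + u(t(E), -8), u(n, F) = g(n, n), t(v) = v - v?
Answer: -191687/2667068 ≈ -0.071872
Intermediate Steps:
t(v) = 0
u(n, F) = n² (u(n, F) = n*n = n²)
p(a, E) = a² (p(a, E) = a*a + 0² = a² + 0 = a²)
-1633/p(-38, 34) - 3912/(-3694) = -1633/((-38)²) - 3912/(-3694) = -1633/1444 - 3912*(-1/3694) = -1633*1/1444 + 1956/1847 = -1633/1444 + 1956/1847 = -191687/2667068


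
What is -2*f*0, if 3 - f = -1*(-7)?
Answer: 0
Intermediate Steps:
f = -4 (f = 3 - (-1)*(-7) = 3 - 1*7 = 3 - 7 = -4)
-2*f*0 = -2*(-4)*0 = 8*0 = 0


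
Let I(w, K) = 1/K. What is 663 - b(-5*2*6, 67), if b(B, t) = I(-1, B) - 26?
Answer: 41341/60 ≈ 689.02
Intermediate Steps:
b(B, t) = -26 + 1/B (b(B, t) = 1/B - 26 = -26 + 1/B)
663 - b(-5*2*6, 67) = 663 - (-26 + 1/(-5*2*6)) = 663 - (-26 + 1/(-10*6)) = 663 - (-26 + 1/(-60)) = 663 - (-26 - 1/60) = 663 - 1*(-1561/60) = 663 + 1561/60 = 41341/60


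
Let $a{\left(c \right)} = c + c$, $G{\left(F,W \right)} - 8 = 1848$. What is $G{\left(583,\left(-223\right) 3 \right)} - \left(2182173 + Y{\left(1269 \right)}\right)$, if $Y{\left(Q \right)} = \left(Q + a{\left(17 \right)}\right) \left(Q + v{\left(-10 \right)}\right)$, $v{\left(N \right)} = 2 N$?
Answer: $-3807764$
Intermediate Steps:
$G{\left(F,W \right)} = 1856$ ($G{\left(F,W \right)} = 8 + 1848 = 1856$)
$a{\left(c \right)} = 2 c$
$Y{\left(Q \right)} = \left(-20 + Q\right) \left(34 + Q\right)$ ($Y{\left(Q \right)} = \left(Q + 2 \cdot 17\right) \left(Q + 2 \left(-10\right)\right) = \left(Q + 34\right) \left(Q - 20\right) = \left(34 + Q\right) \left(-20 + Q\right) = \left(-20 + Q\right) \left(34 + Q\right)$)
$G{\left(583,\left(-223\right) 3 \right)} - \left(2182173 + Y{\left(1269 \right)}\right) = 1856 - \left(2182173 + \left(-680 + 1269^{2} + 14 \cdot 1269\right)\right) = 1856 - \left(2182173 + \left(-680 + 1610361 + 17766\right)\right) = 1856 - \left(2182173 + 1627447\right) = 1856 - 3809620 = -3807764$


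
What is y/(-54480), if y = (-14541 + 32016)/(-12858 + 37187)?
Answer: -1165/88362928 ≈ -1.3184e-5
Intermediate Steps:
y = 17475/24329 ≈ 0.71828
y/(-54480) = (17475/24329)/(-54480) = (17475/24329)*(-1/54480) = -1165/88362928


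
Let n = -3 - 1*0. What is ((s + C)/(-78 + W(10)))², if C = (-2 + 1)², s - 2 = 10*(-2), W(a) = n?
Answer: 289/6561 ≈ 0.044048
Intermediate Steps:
n = -3 (n = -3 + 0 = -3)
W(a) = -3
s = -18 (s = 2 + 10*(-2) = 2 - 20 = -18)
C = 1 (C = (-1)² = 1)
((s + C)/(-78 + W(10)))² = ((-18 + 1)/(-78 - 3))² = (-17/(-81))² = (-17*(-1/81))² = (17/81)² = 289/6561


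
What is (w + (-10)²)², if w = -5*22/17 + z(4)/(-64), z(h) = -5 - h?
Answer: 10386259569/1183744 ≈ 8774.1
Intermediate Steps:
w = -6887/1088 (w = -5*22/17 + (-5 - 1*4)/(-64) = -110*1/17 + (-5 - 4)*(-1/64) = -110/17 - 9*(-1/64) = -110/17 + 9/64 = -6887/1088 ≈ -6.3300)
(w + (-10)²)² = (-6887/1088 + (-10)²)² = (-6887/1088 + 100)² = (101913/1088)² = 10386259569/1183744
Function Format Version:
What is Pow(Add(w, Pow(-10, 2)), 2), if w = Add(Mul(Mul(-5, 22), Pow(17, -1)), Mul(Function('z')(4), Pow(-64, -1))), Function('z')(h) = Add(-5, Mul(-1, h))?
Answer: Rational(10386259569, 1183744) ≈ 8774.1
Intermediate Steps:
w = Rational(-6887, 1088) (w = Add(Mul(Mul(-5, 22), Pow(17, -1)), Mul(Add(-5, Mul(-1, 4)), Pow(-64, -1))) = Add(Mul(-110, Rational(1, 17)), Mul(Add(-5, -4), Rational(-1, 64))) = Add(Rational(-110, 17), Mul(-9, Rational(-1, 64))) = Add(Rational(-110, 17), Rational(9, 64)) = Rational(-6887, 1088) ≈ -6.3300)
Pow(Add(w, Pow(-10, 2)), 2) = Pow(Add(Rational(-6887, 1088), Pow(-10, 2)), 2) = Pow(Add(Rational(-6887, 1088), 100), 2) = Pow(Rational(101913, 1088), 2) = Rational(10386259569, 1183744)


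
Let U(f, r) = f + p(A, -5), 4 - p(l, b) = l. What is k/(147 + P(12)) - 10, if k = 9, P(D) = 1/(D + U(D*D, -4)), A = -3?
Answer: -238153/23962 ≈ -9.9388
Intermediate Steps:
p(l, b) = 4 - l
U(f, r) = 7 + f (U(f, r) = f + (4 - 1*(-3)) = f + (4 + 3) = f + 7 = 7 + f)
P(D) = 1/(7 + D + D**2) (P(D) = 1/(D + (7 + D*D)) = 1/(D + (7 + D**2)) = 1/(7 + D + D**2))
k/(147 + P(12)) - 10 = 9/(147 + 1/(7 + 12 + 12**2)) - 10 = 9/(147 + 1/(7 + 12 + 144)) - 10 = 9/(147 + 1/163) - 10 = 9/(23962/163) - 10 = (163/23962)*9 - 10 = 1467/23962 - 10 = -238153/23962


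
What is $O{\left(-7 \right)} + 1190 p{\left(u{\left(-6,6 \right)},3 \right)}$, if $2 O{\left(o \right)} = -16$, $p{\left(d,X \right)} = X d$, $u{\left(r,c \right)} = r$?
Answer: $-21428$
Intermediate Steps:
$O{\left(o \right)} = -8$ ($O{\left(o \right)} = \frac{1}{2} \left(-16\right) = -8$)
$O{\left(-7 \right)} + 1190 p{\left(u{\left(-6,6 \right)},3 \right)} = -8 + 1190 \cdot 3 \left(-6\right) = -8 + 1190 \left(-18\right) = -8 - 21420 = -21428$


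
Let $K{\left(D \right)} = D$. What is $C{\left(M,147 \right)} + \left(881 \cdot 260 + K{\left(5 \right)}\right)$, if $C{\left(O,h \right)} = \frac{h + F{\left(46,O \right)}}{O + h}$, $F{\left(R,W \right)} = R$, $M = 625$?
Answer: $\frac{916261}{4} \approx 2.2907 \cdot 10^{5}$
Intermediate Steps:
$C{\left(O,h \right)} = \frac{46 + h}{O + h}$ ($C{\left(O,h \right)} = \frac{h + 46}{O + h} = \frac{46 + h}{O + h}$)
$C{\left(M,147 \right)} + \left(881 \cdot 260 + K{\left(5 \right)}\right) = \frac{46 + 147}{625 + 147} + \left(881 \cdot 260 + 5\right) = \frac{1}{772} \cdot 193 + \left(229060 + 5\right) = \frac{1}{772} \cdot 193 + 229065 = \frac{1}{4} + 229065 = \frac{916261}{4}$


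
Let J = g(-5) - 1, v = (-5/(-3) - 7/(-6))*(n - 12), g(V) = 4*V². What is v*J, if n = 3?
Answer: -5049/2 ≈ -2524.5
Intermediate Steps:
v = -51/2 (v = (-5/(-3) - 7/(-6))*(3 - 12) = (-5*(-⅓) - 7*(-⅙))*(-9) = (5/3 + 7/6)*(-9) = (17/6)*(-9) = -51/2 ≈ -25.500)
J = 99 (J = 4*(-5)² - 1 = 4*25 - 1 = 100 - 1 = 99)
v*J = -51/2*99 = -5049/2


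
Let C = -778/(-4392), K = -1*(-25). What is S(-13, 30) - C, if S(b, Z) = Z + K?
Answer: 120391/2196 ≈ 54.823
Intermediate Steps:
K = 25
S(b, Z) = 25 + Z (S(b, Z) = Z + 25 = 25 + Z)
C = 389/2196 (C = -778*(-1/4392) = 389/2196 ≈ 0.17714)
S(-13, 30) - C = (25 + 30) - 1*389/2196 = 55 - 389/2196 = 120391/2196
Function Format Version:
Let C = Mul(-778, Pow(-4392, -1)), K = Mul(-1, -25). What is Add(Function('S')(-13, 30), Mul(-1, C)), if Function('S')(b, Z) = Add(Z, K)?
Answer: Rational(120391, 2196) ≈ 54.823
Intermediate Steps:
K = 25
Function('S')(b, Z) = Add(25, Z) (Function('S')(b, Z) = Add(Z, 25) = Add(25, Z))
C = Rational(389, 2196) (C = Mul(-778, Rational(-1, 4392)) = Rational(389, 2196) ≈ 0.17714)
Add(Function('S')(-13, 30), Mul(-1, C)) = Add(Add(25, 30), Mul(-1, Rational(389, 2196))) = Add(55, Rational(-389, 2196)) = Rational(120391, 2196)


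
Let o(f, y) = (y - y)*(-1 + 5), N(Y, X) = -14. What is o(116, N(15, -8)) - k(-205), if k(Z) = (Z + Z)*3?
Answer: 1230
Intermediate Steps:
k(Z) = 6*Z (k(Z) = (2*Z)*3 = 6*Z)
o(f, y) = 0 (o(f, y) = 0*4 = 0)
o(116, N(15, -8)) - k(-205) = 0 - 6*(-205) = 0 - 1*(-1230) = 0 + 1230 = 1230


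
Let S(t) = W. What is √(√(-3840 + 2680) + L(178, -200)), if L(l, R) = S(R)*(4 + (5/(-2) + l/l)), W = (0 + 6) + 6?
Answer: √(30 + 2*I*√290) ≈ 6.1395 + 2.7737*I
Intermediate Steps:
W = 12 (W = 6 + 6 = 12)
S(t) = 12
L(l, R) = 30 (L(l, R) = 12*(4 + (5/(-2) + l/l)) = 12*(4 + (5*(-½) + 1)) = 12*(4 + (-5/2 + 1)) = 12*(4 - 3/2) = 12*(5/2) = 30)
√(√(-3840 + 2680) + L(178, -200)) = √(√(-3840 + 2680) + 30) = √(√(-1160) + 30) = √(2*I*√290 + 30) = √(30 + 2*I*√290)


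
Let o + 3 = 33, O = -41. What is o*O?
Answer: -1230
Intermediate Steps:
o = 30 (o = -3 + 33 = 30)
o*O = 30*(-41) = -1230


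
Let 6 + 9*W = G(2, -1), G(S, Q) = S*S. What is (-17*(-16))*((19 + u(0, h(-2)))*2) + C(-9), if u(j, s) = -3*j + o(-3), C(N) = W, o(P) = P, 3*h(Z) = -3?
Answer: 78334/9 ≈ 8703.8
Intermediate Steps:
h(Z) = -1 (h(Z) = (1/3)*(-3) = -1)
G(S, Q) = S**2
W = -2/9 (W = -2/3 + (1/9)*2**2 = -2/3 + (1/9)*4 = -2/3 + 4/9 = -2/9 ≈ -0.22222)
C(N) = -2/9
u(j, s) = -3 - 3*j (u(j, s) = -3*j - 3 = -3 - 3*j)
(-17*(-16))*((19 + u(0, h(-2)))*2) + C(-9) = (-17*(-16))*((19 + (-3 - 3*0))*2) - 2/9 = 272*((19 + (-3 + 0))*2) - 2/9 = 272*((19 - 3)*2) - 2/9 = 272*(16*2) - 2/9 = 272*32 - 2/9 = 8704 - 2/9 = 78334/9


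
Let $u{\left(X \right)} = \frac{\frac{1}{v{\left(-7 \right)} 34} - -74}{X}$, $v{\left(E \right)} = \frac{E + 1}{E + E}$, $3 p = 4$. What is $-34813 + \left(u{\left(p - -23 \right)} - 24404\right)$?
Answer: $- \frac{146969039}{2482} \approx -59214.0$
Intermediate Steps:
$p = \frac{4}{3}$ ($p = \frac{1}{3} \cdot 4 = \frac{4}{3} \approx 1.3333$)
$v{\left(E \right)} = \frac{1 + E}{2 E}$
$u{\left(X \right)} = \frac{7555}{102 X}$ ($u{\left(X \right)} = \frac{\frac{1}{\frac{1 - 7}{2 \left(-7\right)} 34} - -74}{X} = \frac{\frac{1}{\frac{1}{2} \left(- \frac{1}{7}\right) \left(-6\right)} \frac{1}{34} + 74}{X} = \frac{\frac{1}{\frac{3}{7}} \cdot \frac{1}{34} + 74}{X} = \frac{\frac{7}{3} \cdot \frac{1}{34} + 74}{X} = \frac{\frac{7}{102} + 74}{X} = \frac{7555}{102 X}$)
$-34813 + \left(u{\left(p - -23 \right)} - 24404\right) = -34813 + \left(\frac{7555}{102 \left(\frac{4}{3} - -23\right)} - 24404\right) = -34813 - \left(24404 - \frac{7555}{102 \left(\frac{4}{3} + 23\right)}\right) = -34813 - \left(24404 - \frac{7555}{102 \cdot \frac{73}{3}}\right) = -34813 + \left(\frac{7555}{102} \cdot \frac{3}{73} - 24404\right) = -34813 + \left(\frac{7555}{2482} - 24404\right) = -34813 - \frac{60563173}{2482} = - \frac{146969039}{2482}$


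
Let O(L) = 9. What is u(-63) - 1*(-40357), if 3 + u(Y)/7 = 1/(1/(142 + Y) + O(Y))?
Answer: 28719785/712 ≈ 40337.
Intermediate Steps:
u(Y) = -21 + 7/(9 + 1/(142 + Y)) (u(Y) = -21 + 7/(1/(142 + Y) + 9) = -21 + 7/(9 + 1/(142 + Y)))
u(-63) - 1*(-40357) = 7*(-3695 - 26*(-63))/(1279 + 9*(-63)) - 1*(-40357) = 7*(-3695 + 1638)/(1279 - 567) + 40357 = 7*(-2057)/712 + 40357 = 7*(1/712)*(-2057) + 40357 = -14399/712 + 40357 = 28719785/712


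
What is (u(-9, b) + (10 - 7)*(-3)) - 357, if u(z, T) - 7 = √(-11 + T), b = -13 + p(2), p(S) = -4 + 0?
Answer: -359 + 2*I*√7 ≈ -359.0 + 5.2915*I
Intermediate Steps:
p(S) = -4
b = -17 (b = -13 - 4 = -17)
u(z, T) = 7 + √(-11 + T)
(u(-9, b) + (10 - 7)*(-3)) - 357 = ((7 + √(-11 - 17)) + (10 - 7)*(-3)) - 357 = ((7 + √(-28)) + 3*(-3)) - 357 = ((7 + 2*I*√7) - 9) - 357 = (-2 + 2*I*√7) - 357 = -359 + 2*I*√7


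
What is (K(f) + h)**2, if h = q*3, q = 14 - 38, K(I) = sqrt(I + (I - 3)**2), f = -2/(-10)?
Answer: (360 - sqrt(201))**2/25 ≈ 4783.7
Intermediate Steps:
f = 1/5 (f = -2*(-1/10) = 1/5 ≈ 0.20000)
K(I) = sqrt(I + (-3 + I)**2)
q = -24
h = -72 (h = -24*3 = -72)
(K(f) + h)**2 = (sqrt(1/5 + (-3 + 1/5)**2) - 72)**2 = (sqrt(1/5 + (-14/5)**2) - 72)**2 = (sqrt(1/5 + 196/25) - 72)**2 = (sqrt(201/25) - 72)**2 = (sqrt(201)/5 - 72)**2 = (-72 + sqrt(201)/5)**2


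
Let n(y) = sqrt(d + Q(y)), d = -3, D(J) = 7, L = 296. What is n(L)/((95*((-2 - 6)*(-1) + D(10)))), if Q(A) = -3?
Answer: I*sqrt(6)/1425 ≈ 0.0017189*I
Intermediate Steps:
n(y) = I*sqrt(6) (n(y) = sqrt(-3 - 3) = sqrt(-6) = I*sqrt(6))
n(L)/((95*((-2 - 6)*(-1) + D(10)))) = (I*sqrt(6))/((95*((-2 - 6)*(-1) + 7))) = (I*sqrt(6))/((95*(-8*(-1) + 7))) = (I*sqrt(6))/((95*(8 + 7))) = (I*sqrt(6))/((95*15)) = (I*sqrt(6))/1425 = (I*sqrt(6))*(1/1425) = I*sqrt(6)/1425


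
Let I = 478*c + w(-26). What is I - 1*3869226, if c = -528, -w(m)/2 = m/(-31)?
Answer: -127769962/31 ≈ -4.1216e+6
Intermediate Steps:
w(m) = 2*m/31 (w(m) = -2*m/(-31) = -2*m*(-1)/31 = -(-2)*m/31 = 2*m/31)
I = -7823956/31 (I = 478*(-528) + (2/31)*(-26) = -252384 - 52/31 = -7823956/31 ≈ -2.5239e+5)
I - 1*3869226 = -7823956/31 - 1*3869226 = -7823956/31 - 3869226 = -127769962/31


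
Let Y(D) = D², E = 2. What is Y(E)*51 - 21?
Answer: 183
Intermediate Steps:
Y(E)*51 - 21 = 2²*51 - 21 = 4*51 - 21 = 204 - 21 = 183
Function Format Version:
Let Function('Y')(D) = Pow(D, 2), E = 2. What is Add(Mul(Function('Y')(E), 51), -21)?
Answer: 183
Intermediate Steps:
Add(Mul(Function('Y')(E), 51), -21) = Add(Mul(Pow(2, 2), 51), -21) = Add(Mul(4, 51), -21) = Add(204, -21) = 183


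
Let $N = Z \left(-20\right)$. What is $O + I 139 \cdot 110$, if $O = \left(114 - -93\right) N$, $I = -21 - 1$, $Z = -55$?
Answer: $-108680$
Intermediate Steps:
$N = 1100$ ($N = \left(-55\right) \left(-20\right) = 1100$)
$I = -22$
$O = 227700$ ($O = \left(114 - -93\right) 1100 = \left(114 + 93\right) 1100 = 207 \cdot 1100 = 227700$)
$O + I 139 \cdot 110 = 227700 + \left(-22\right) 139 \cdot 110 = 227700 - 336380 = -108680$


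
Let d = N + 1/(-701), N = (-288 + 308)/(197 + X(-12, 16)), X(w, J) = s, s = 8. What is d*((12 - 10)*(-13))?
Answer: -71838/28741 ≈ -2.4995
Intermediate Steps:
X(w, J) = 8
N = 4/41 (N = (-288 + 308)/(197 + 8) = 20/205 = 20*(1/205) = 4/41 ≈ 0.097561)
d = 2763/28741 (d = 4/41 + 1/(-701) = 4/41 - 1/701 = 2763/28741 ≈ 0.096134)
d*((12 - 10)*(-13)) = 2763*((12 - 10)*(-13))/28741 = 2763*(2*(-13))/28741 = (2763/28741)*(-26) = -71838/28741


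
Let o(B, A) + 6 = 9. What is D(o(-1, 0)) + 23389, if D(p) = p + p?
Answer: 23395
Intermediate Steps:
o(B, A) = 3 (o(B, A) = -6 + 9 = 3)
D(p) = 2*p
D(o(-1, 0)) + 23389 = 2*3 + 23389 = 6 + 23389 = 23395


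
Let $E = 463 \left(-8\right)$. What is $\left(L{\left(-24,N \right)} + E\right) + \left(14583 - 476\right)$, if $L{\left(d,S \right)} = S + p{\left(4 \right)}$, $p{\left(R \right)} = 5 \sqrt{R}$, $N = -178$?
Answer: $10235$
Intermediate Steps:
$E = -3704$
$L{\left(d,S \right)} = 10 + S$ ($L{\left(d,S \right)} = S + 5 \sqrt{4} = S + 5 \cdot 2 = S + 10 = 10 + S$)
$\left(L{\left(-24,N \right)} + E\right) + \left(14583 - 476\right) = \left(\left(10 - 178\right) - 3704\right) + \left(14583 - 476\right) = \left(-168 - 3704\right) + 14107 = -3872 + 14107 = 10235$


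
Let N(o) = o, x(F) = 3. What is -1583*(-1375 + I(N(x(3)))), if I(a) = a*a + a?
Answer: 2157629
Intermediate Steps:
I(a) = a + a**2 (I(a) = a**2 + a = a + a**2)
-1583*(-1375 + I(N(x(3)))) = -1583*(-1375 + 3*(1 + 3)) = -1583*(-1375 + 3*4) = -1583*(-1375 + 12) = -1583*(-1363) = 2157629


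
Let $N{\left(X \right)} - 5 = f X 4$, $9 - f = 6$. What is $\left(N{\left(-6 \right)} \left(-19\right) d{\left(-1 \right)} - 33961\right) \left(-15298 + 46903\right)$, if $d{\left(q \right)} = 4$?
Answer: $-912404745$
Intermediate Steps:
$f = 3$ ($f = 9 - 6 = 3$)
$N{\left(X \right)} = 5 + 12 X$ ($N{\left(X \right)} = 5 + 3 X 4 = 5 + 12 X$)
$\left(N{\left(-6 \right)} \left(-19\right) d{\left(-1 \right)} - 33961\right) \left(-15298 + 46903\right) = \left(\left(5 + 12 \left(-6\right)\right) \left(-19\right) 4 - 33961\right) \left(-15298 + 46903\right) = \left(\left(5 - 72\right) \left(-19\right) 4 - 33961\right) 31605 = \left(\left(-67\right) \left(-19\right) 4 - 33961\right) 31605 = \left(1273 \cdot 4 - 33961\right) 31605 = \left(5092 - 33961\right) 31605 = \left(-28869\right) 31605 = -912404745$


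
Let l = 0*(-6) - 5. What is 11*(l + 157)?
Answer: 1672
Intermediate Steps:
l = -5 (l = 0 - 5 = -5)
11*(l + 157) = 11*(-5 + 157) = 11*152 = 1672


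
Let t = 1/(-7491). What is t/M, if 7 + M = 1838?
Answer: -1/13716021 ≈ -7.2907e-8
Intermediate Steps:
t = -1/7491 ≈ -0.00013349
M = 1831 (M = -7 + 1838 = 1831)
t/M = -1/7491/1831 = -1/7491*1/1831 = -1/13716021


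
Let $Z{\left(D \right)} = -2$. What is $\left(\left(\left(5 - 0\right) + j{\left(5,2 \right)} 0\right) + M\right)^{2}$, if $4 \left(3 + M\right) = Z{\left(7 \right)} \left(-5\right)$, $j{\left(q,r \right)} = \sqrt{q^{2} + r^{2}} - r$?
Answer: $\frac{81}{4} \approx 20.25$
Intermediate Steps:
$M = - \frac{1}{2}$ ($M = -3 + \frac{\left(-2\right) \left(-5\right)}{4} = -3 + \frac{1}{4} \cdot 10 = -3 + \frac{5}{2} = - \frac{1}{2} \approx -0.5$)
$\left(\left(\left(5 - 0\right) + j{\left(5,2 \right)} 0\right) + M\right)^{2} = \left(\left(\left(5 - 0\right) + \left(\sqrt{5^{2} + 2^{2}} - 2\right) 0\right) - \frac{1}{2}\right)^{2} = \left(\left(\left(5 + 0\right) + \left(\sqrt{25 + 4} - 2\right) 0\right) - \frac{1}{2}\right)^{2} = \left(\left(5 + \left(\sqrt{29} - 2\right) 0\right) - \frac{1}{2}\right)^{2} = \left(\left(5 + \left(-2 + \sqrt{29}\right) 0\right) - \frac{1}{2}\right)^{2} = \left(\left(5 + 0\right) - \frac{1}{2}\right)^{2} = \left(5 - \frac{1}{2}\right)^{2} = \left(\frac{9}{2}\right)^{2} = \frac{81}{4}$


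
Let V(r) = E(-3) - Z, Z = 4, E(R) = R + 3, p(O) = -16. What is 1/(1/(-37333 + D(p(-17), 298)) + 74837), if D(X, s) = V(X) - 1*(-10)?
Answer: 37327/2793440698 ≈ 1.3362e-5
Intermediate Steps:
E(R) = 3 + R
V(r) = -4 (V(r) = (3 - 3) - 1*4 = 0 - 4 = -4)
D(X, s) = 6 (D(X, s) = -4 - 1*(-10) = -4 + 10 = 6)
1/(1/(-37333 + D(p(-17), 298)) + 74837) = 1/(1/(-37333 + 6) + 74837) = 1/(1/(-37327) + 74837) = 1/(-1/37327 + 74837) = 1/(2793440698/37327) = 37327/2793440698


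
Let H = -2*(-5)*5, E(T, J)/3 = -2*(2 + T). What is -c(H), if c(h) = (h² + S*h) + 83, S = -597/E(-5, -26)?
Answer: -2774/3 ≈ -924.67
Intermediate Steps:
E(T, J) = -12 - 6*T (E(T, J) = 3*(-2*(2 + T)) = 3*(-4 - 2*T) = -12 - 6*T)
H = 50 (H = 10*5 = 50)
S = -199/6 (S = -597/(-12 - 6*(-5)) = -597/(-12 + 30) = -597/18 = -597*1/18 = -199/6 ≈ -33.167)
c(h) = 83 + h² - 199*h/6 (c(h) = (h² - 199*h/6) + 83 = 83 + h² - 199*h/6)
-c(H) = -(83 + 50² - 199/6*50) = -(83 + 2500 - 4975/3) = -1*2774/3 = -2774/3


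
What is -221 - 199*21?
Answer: -4400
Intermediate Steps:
-221 - 199*21 = -221 - 4179 = -4400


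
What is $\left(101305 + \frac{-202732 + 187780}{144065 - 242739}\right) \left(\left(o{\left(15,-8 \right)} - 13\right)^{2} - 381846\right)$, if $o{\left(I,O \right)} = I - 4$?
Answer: $- \frac{1908481545124762}{49337} \approx -3.8683 \cdot 10^{10}$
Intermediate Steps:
$o{\left(I,O \right)} = -4 + I$
$\left(101305 + \frac{-202732 + 187780}{144065 - 242739}\right) \left(\left(o{\left(15,-8 \right)} - 13\right)^{2} - 381846\right) = \left(101305 + \frac{-202732 + 187780}{144065 - 242739}\right) \left(\left(\left(-4 + 15\right) - 13\right)^{2} - 381846\right) = \left(101305 - \frac{14952}{-98674}\right) \left(\left(11 - 13\right)^{2} - 381846\right) = \left(101305 - - \frac{7476}{49337}\right) \left(\left(-2\right)^{2} - 381846\right) = \left(101305 + \frac{7476}{49337}\right) \left(4 - 381846\right) = \frac{4998092261}{49337} \left(-381842\right) = - \frac{1908481545124762}{49337}$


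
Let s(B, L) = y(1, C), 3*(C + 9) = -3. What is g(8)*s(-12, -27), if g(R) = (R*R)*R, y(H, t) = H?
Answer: 512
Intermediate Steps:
C = -10 (C = -9 + (1/3)*(-3) = -9 - 1 = -10)
s(B, L) = 1
g(R) = R**3 (g(R) = R**2*R = R**3)
g(8)*s(-12, -27) = 8**3*1 = 512*1 = 512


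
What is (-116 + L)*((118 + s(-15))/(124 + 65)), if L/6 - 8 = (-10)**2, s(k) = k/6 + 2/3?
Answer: 26486/81 ≈ 326.99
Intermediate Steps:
s(k) = 2/3 + k/6 (s(k) = k*(1/6) + 2*(1/3) = k/6 + 2/3 = 2/3 + k/6)
L = 648 (L = 48 + 6*(-10)**2 = 48 + 6*100 = 48 + 600 = 648)
(-116 + L)*((118 + s(-15))/(124 + 65)) = (-116 + 648)*((118 + (2/3 + (1/6)*(-15)))/(124 + 65)) = 532*((118 + (2/3 - 5/2))/189) = 532*((118 - 11/6)*(1/189)) = 532*((697/6)*(1/189)) = 532*(697/1134) = 26486/81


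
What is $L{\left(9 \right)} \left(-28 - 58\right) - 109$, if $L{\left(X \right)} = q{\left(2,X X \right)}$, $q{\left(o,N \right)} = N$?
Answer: $-7075$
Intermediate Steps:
$L{\left(X \right)} = X^{2}$ ($L{\left(X \right)} = X X = X^{2}$)
$L{\left(9 \right)} \left(-28 - 58\right) - 109 = 9^{2} \left(-28 - 58\right) - 109 = 81 \left(-86\right) - 109 = -6966 - 109 = -7075$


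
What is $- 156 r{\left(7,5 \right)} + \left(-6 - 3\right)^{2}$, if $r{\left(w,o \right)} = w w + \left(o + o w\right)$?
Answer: $-13803$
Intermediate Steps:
$r{\left(w,o \right)} = o + w^{2} + o w$ ($r{\left(w,o \right)} = w^{2} + \left(o + o w\right) = o + w^{2} + o w$)
$- 156 r{\left(7,5 \right)} + \left(-6 - 3\right)^{2} = - 156 \left(5 + 7^{2} + 5 \cdot 7\right) + \left(-6 - 3\right)^{2} = - 156 \left(5 + 49 + 35\right) + \left(-9\right)^{2} = \left(-156\right) 89 + 81 = -13884 + 81 = -13803$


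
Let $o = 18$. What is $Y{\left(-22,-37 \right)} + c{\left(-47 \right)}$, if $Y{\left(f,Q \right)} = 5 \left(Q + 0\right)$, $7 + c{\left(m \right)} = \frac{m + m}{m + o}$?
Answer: $- \frac{5474}{29} \approx -188.76$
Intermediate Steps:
$c{\left(m \right)} = -7 + \frac{2 m}{18 + m}$ ($c{\left(m \right)} = -7 + \frac{m + m}{m + 18} = -7 + \frac{2 m}{18 + m}$)
$Y{\left(f,Q \right)} = 5 Q$
$Y{\left(-22,-37 \right)} + c{\left(-47 \right)} = 5 \left(-37\right) + \frac{-126 - -235}{18 - 47} = -185 + \frac{-126 + 235}{-29} = -185 - \frac{109}{29} = - \frac{5474}{29}$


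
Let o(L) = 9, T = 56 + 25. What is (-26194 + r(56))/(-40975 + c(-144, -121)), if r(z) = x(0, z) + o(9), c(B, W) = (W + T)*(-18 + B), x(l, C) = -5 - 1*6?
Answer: 26196/34495 ≈ 0.75941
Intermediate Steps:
T = 81
x(l, C) = -11 (x(l, C) = -5 - 6 = -11)
c(B, W) = (-18 + B)*(81 + W) (c(B, W) = (W + 81)*(-18 + B) = (81 + W)*(-18 + B) = (-18 + B)*(81 + W))
r(z) = -2 (r(z) = -11 + 9 = -2)
(-26194 + r(56))/(-40975 + c(-144, -121)) = (-26194 - 2)/(-40975 + (-1458 - 18*(-121) + 81*(-144) - 144*(-121))) = -26196/(-40975 + (-1458 + 2178 - 11664 + 17424)) = -26196/(-40975 + 6480) = -26196/(-34495) = -26196*(-1/34495) = 26196/34495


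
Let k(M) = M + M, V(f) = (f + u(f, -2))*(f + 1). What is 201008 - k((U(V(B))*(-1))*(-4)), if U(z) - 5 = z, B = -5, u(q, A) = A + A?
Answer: 200680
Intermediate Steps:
u(q, A) = 2*A
V(f) = (1 + f)*(-4 + f) (V(f) = (f + 2*(-2))*(f + 1) = (f - 4)*(1 + f) = (-4 + f)*(1 + f) = (1 + f)*(-4 + f))
U(z) = 5 + z
k(M) = 2*M
201008 - k((U(V(B))*(-1))*(-4)) = 201008 - 2*((5 + (-4 + (-5)² - 3*(-5)))*(-1))*(-4) = 201008 - 2*((5 + (-4 + 25 + 15))*(-1))*(-4) = 201008 - 2*((5 + 36)*(-1))*(-4) = 201008 - 2*(41*(-1))*(-4) = 201008 - 2*(-41*(-4)) = 201008 - 2*164 = 201008 - 1*328 = 201008 - 328 = 200680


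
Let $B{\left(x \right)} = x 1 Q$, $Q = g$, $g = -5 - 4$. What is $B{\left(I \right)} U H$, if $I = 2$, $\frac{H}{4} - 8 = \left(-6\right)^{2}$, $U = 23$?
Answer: $-72864$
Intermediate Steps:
$H = 176$ ($H = 32 + 4 \left(-6\right)^{2} = 32 + 4 \cdot 36 = 32 + 144 = 176$)
$g = -9$ ($g = -5 - 4 = -9$)
$Q = -9$
$B{\left(x \right)} = - 9 x$ ($B{\left(x \right)} = x 1 \left(-9\right) = x \left(-9\right) = - 9 x$)
$B{\left(I \right)} U H = \left(-9\right) 2 \cdot 23 \cdot 176 = \left(-18\right) 23 \cdot 176 = \left(-414\right) 176 = -72864$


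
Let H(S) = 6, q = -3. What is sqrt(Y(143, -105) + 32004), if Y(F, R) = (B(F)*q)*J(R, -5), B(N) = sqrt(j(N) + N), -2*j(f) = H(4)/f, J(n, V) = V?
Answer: sqrt(654449796 + 2145*sqrt(2923778))/143 ≈ 179.40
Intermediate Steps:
j(f) = -3/f
B(N) = sqrt(N - 3/N) (B(N) = sqrt(-3/N + N) = sqrt(N - 3/N))
Y(F, R) = 15*sqrt(F - 3/F) (Y(F, R) = (sqrt(F - 3/F)*(-3))*(-5) = -3*sqrt(F - 3/F)*(-5) = 15*sqrt(F - 3/F))
sqrt(Y(143, -105) + 32004) = sqrt(15*sqrt(143 - 3/143) + 32004) = sqrt(15*sqrt(20446/143) + 32004) = sqrt(15*(sqrt(2923778)/143) + 32004) = sqrt(15*sqrt(2923778)/143 + 32004) = sqrt(32004 + 15*sqrt(2923778)/143)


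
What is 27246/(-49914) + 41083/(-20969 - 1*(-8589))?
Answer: -397987057/102989220 ≈ -3.8644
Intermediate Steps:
27246/(-49914) + 41083/(-20969 - 1*(-8589)) = 27246*(-1/49914) + 41083/(-20969 + 8589) = -4541/8319 + 41083/(-12380) = -4541/8319 + 41083*(-1/12380) = -4541/8319 - 41083/12380 = -397987057/102989220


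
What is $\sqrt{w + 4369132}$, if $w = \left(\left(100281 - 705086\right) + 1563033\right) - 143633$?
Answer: $\sqrt{5183727} \approx 2276.8$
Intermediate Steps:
$w = 814595$ ($w = \left(-604805 + 1563033\right) - 143633 = 958228 - 143633 = 814595$)
$\sqrt{w + 4369132} = \sqrt{814595 + 4369132} = \sqrt{5183727}$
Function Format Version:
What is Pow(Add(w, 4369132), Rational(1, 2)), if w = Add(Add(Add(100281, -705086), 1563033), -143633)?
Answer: Pow(5183727, Rational(1, 2)) ≈ 2276.8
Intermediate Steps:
w = 814595 (w = Add(Add(-604805, 1563033), -143633) = Add(958228, -143633) = 814595)
Pow(Add(w, 4369132), Rational(1, 2)) = Pow(Add(814595, 4369132), Rational(1, 2)) = Pow(5183727, Rational(1, 2))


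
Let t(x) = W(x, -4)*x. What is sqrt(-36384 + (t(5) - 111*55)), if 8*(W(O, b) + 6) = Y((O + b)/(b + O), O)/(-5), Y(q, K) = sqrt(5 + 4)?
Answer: 3*I*sqrt(75590)/4 ≈ 206.2*I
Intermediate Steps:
Y(q, K) = 3 (Y(q, K) = sqrt(9) = 3)
W(O, b) = -243/40 (W(O, b) = -6 + (3/(-5))/8 = -6 + (3*(-1/5))/8 = -6 + (1/8)*(-3/5) = -6 - 3/40 = -243/40)
t(x) = -243*x/40
sqrt(-36384 + (t(5) - 111*55)) = sqrt(-36384 + (-243/40*5 - 111*55)) = sqrt(-36384 + (-243/8 - 6105)) = sqrt(-36384 - 49083/8) = sqrt(-340155/8) = 3*I*sqrt(75590)/4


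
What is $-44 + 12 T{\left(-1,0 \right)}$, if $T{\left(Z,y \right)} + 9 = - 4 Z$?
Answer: $-104$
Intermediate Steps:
$T{\left(Z,y \right)} = -9 - 4 Z$
$-44 + 12 T{\left(-1,0 \right)} = -44 + 12 \left(-9 - -4\right) = -44 + 12 \left(-9 + 4\right) = -44 + 12 \left(-5\right) = -44 - 60 = -104$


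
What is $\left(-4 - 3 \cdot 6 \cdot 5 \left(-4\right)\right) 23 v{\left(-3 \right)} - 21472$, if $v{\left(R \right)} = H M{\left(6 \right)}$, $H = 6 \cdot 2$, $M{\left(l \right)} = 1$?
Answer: $76784$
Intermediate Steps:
$H = 12$
$v{\left(R \right)} = 12$ ($v{\left(R \right)} = 12 \cdot 1 = 12$)
$\left(-4 - 3 \cdot 6 \cdot 5 \left(-4\right)\right) 23 v{\left(-3 \right)} - 21472 = \left(-4 - 3 \cdot 6 \cdot 5 \left(-4\right)\right) 23 \cdot 12 - 21472 = \left(-4 - 3 \cdot 30 \left(-4\right)\right) 23 \cdot 12 - 21472 = \left(-4 - -360\right) 23 \cdot 12 - 21472 = \left(-4 + 360\right) 23 \cdot 12 - 21472 = 356 \cdot 23 \cdot 12 - 21472 = 8188 \cdot 12 - 21472 = 98256 - 21472 = 76784$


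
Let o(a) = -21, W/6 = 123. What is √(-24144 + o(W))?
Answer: 3*I*√2685 ≈ 155.45*I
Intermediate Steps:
W = 738 (W = 6*123 = 738)
√(-24144 + o(W)) = √(-24144 - 21) = √(-24165) = 3*I*√2685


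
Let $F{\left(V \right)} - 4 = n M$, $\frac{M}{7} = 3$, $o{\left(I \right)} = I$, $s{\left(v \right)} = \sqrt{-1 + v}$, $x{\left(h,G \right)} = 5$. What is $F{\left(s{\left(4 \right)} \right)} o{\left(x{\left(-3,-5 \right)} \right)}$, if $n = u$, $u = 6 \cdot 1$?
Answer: $650$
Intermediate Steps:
$u = 6$
$n = 6$
$M = 21$ ($M = 7 \cdot 3 = 21$)
$F{\left(V \right)} = 130$ ($F{\left(V \right)} = 4 + 6 \cdot 21 = 4 + 126 = 130$)
$F{\left(s{\left(4 \right)} \right)} o{\left(x{\left(-3,-5 \right)} \right)} = 130 \cdot 5 = 650$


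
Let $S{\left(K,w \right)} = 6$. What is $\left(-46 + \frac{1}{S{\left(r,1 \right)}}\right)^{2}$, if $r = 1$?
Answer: $\frac{75625}{36} \approx 2100.7$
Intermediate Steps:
$\left(-46 + \frac{1}{S{\left(r,1 \right)}}\right)^{2} = \left(-46 + \frac{1}{6}\right)^{2} = \left(- \frac{275}{6}\right)^{2} = \frac{75625}{36}$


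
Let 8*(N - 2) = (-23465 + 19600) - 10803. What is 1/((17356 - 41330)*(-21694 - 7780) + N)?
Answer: 2/1413215689 ≈ 1.4152e-9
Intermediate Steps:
N = -3663/2 (N = 2 + ((-23465 + 19600) - 10803)/8 = 2 + (-3865 - 10803)/8 = 2 + (1/8)*(-14668) = 2 - 3667/2 = -3663/2 ≈ -1831.5)
1/((17356 - 41330)*(-21694 - 7780) + N) = 1/((17356 - 41330)*(-21694 - 7780) - 3663/2) = 1/(-23974*(-29474) - 3663/2) = 1/(706609676 - 3663/2) = 1/(1413215689/2) = 2/1413215689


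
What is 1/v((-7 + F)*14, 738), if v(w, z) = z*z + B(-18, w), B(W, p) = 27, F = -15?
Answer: 1/544671 ≈ 1.8360e-6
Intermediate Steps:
v(w, z) = 27 + z² (v(w, z) = z*z + 27 = z² + 27 = 27 + z²)
1/v((-7 + F)*14, 738) = 1/(27 + 738²) = 1/(27 + 544644) = 1/544671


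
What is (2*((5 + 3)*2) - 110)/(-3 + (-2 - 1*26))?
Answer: 78/31 ≈ 2.5161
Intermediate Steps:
(2*((5 + 3)*2) - 110)/(-3 + (-2 - 1*26)) = (2*(8*2) - 110)/(-3 + (-2 - 26)) = (2*16 - 110)/(-3 - 28) = (32 - 110)/(-31) = -1/31*(-78) = 78/31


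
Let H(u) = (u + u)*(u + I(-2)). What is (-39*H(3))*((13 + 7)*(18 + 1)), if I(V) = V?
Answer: -88920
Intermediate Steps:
H(u) = 2*u*(-2 + u) (H(u) = (u + u)*(u - 2) = (2*u)*(-2 + u) = 2*u*(-2 + u))
(-39*H(3))*((13 + 7)*(18 + 1)) = (-78*3*(-2 + 3))*((13 + 7)*(18 + 1)) = (-78*3)*(20*19) = -39*6*380 = -234*380 = -88920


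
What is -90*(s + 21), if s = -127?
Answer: 9540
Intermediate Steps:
-90*(s + 21) = -90*(-127 + 21) = -90*(-106) = 9540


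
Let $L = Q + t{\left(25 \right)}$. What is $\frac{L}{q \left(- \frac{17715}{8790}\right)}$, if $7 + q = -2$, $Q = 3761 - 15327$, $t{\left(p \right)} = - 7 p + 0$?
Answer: $- \frac{6880226}{10629} \approx -647.31$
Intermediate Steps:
$t{\left(p \right)} = - 7 p$
$Q = -11566$
$q = -9$ ($q = -7 - 2 = -9$)
$L = -11741$ ($L = -11566 - 175 = -11741$)
$\frac{L}{q \left(- \frac{17715}{8790}\right)} = - \frac{11741}{\left(-9\right) \left(- \frac{17715}{8790}\right)} = - \frac{11741}{\left(-9\right) \left(\left(-17715\right) \frac{1}{8790}\right)} = - \frac{11741}{\left(-9\right) \left(- \frac{1181}{586}\right)} = - \frac{11741}{\frac{10629}{586}} = \left(-11741\right) \frac{586}{10629} = - \frac{6880226}{10629}$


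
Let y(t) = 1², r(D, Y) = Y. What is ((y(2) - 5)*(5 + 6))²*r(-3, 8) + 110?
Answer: 15598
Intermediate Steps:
y(t) = 1
((y(2) - 5)*(5 + 6))²*r(-3, 8) + 110 = ((1 - 5)*(5 + 6))²*8 + 110 = (-4*11)²*8 + 110 = (-44)²*8 + 110 = 1936*8 + 110 = 15488 + 110 = 15598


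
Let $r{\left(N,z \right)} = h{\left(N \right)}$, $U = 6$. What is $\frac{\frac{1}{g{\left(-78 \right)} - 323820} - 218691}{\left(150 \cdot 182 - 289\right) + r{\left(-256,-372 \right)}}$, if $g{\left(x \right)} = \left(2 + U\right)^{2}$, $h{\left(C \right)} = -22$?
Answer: $- \frac{70802523397}{8737850684} \approx -8.103$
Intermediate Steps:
$r{\left(N,z \right)} = -22$
$g{\left(x \right)} = 64$ ($g{\left(x \right)} = \left(2 + 6\right)^{2} = 8^{2} = 64$)
$\frac{\frac{1}{g{\left(-78 \right)} - 323820} - 218691}{\left(150 \cdot 182 - 289\right) + r{\left(-256,-372 \right)}} = \frac{\frac{1}{64 - 323820} - 218691}{\left(150 \cdot 182 - 289\right) - 22} = \frac{\frac{1}{-323756} - 218691}{\left(27300 - 289\right) - 22} = \frac{- \frac{1}{323756} - 218691}{27011 - 22} = - \frac{70802523397}{323756 \cdot 26989} = \left(- \frac{70802523397}{323756}\right) \frac{1}{26989} = - \frac{70802523397}{8737850684}$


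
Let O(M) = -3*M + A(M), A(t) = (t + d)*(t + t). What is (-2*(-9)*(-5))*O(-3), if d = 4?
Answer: -270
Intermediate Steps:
A(t) = 2*t*(4 + t) (A(t) = (t + 4)*(t + t) = (4 + t)*(2*t) = 2*t*(4 + t))
O(M) = -3*M + 2*M*(4 + M)
(-2*(-9)*(-5))*O(-3) = (-2*(-9)*(-5))*(-3*(5 + 2*(-3))) = (18*(-5))*(-3*(5 - 6)) = -(-270)*(-1) = -90*3 = -270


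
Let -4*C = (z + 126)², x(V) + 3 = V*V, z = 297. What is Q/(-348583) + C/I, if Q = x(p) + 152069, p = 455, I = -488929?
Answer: -639908406549/681729350428 ≈ -0.93865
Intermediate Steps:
x(V) = -3 + V² (x(V) = -3 + V*V = -3 + V²)
Q = 359091 (Q = (-3 + 455²) + 152069 = (-3 + 207025) + 152069 = 207022 + 152069 = 359091)
C = -178929/4 (C = -(297 + 126)²/4 = -¼*423² = -¼*178929 = -178929/4 ≈ -44732.)
Q/(-348583) + C/I = 359091/(-348583) - 178929/4/(-488929) = 359091*(-1/348583) - 178929/4*(-1/488929) = -359091/348583 + 178929/1955716 = -639908406549/681729350428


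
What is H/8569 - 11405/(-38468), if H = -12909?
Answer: -398853967/329632292 ≈ -1.2100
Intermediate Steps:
H/8569 - 11405/(-38468) = -12909/8569 - 11405/(-38468) = -12909*1/8569 - 11405*(-1/38468) = -12909/8569 + 11405/38468 = -398853967/329632292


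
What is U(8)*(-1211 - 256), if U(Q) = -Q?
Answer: 11736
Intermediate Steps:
U(8)*(-1211 - 256) = (-1*8)*(-1211 - 256) = -8*(-1467) = 11736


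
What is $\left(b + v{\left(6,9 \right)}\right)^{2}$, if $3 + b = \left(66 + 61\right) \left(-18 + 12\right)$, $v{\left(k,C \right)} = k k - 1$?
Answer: $532900$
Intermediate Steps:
$v{\left(k,C \right)} = -1 + k^{2}$ ($v{\left(k,C \right)} = k^{2} - 1 = -1 + k^{2}$)
$b = -765$ ($b = -3 + \left(66 + 61\right) \left(-18 + 12\right) = -3 + 127 \left(-6\right) = -3 - 762 = -765$)
$\left(b + v{\left(6,9 \right)}\right)^{2} = \left(-765 - \left(1 - 6^{2}\right)\right)^{2} = \left(-765 + \left(-1 + 36\right)\right)^{2} = \left(-765 + 35\right)^{2} = \left(-730\right)^{2} = 532900$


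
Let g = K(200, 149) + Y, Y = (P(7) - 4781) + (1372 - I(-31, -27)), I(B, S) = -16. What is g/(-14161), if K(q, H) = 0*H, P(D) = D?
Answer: 3386/14161 ≈ 0.23911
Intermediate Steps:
K(q, H) = 0
Y = -3386 (Y = (7 - 4781) + (1372 - 1*(-16)) = -4774 + (1372 + 16) = -4774 + 1388 = -3386)
g = -3386 (g = 0 - 3386 = -3386)
g/(-14161) = -3386/(-14161) = -3386*(-1/14161) = 3386/14161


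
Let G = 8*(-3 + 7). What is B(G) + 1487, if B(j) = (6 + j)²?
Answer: 2931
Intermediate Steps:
G = 32 (G = 8*4 = 32)
B(G) + 1487 = (6 + 32)² + 1487 = 38² + 1487 = 1444 + 1487 = 2931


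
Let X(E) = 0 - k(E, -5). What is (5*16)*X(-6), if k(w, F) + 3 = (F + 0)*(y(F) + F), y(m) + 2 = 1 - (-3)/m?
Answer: -2400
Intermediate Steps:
y(m) = -1 + 3/m (y(m) = -2 + (1 - (-3)/m) = -2 + (1 + 3/m) = -1 + 3/m)
k(w, F) = -3 + F*(F + (3 - F)/F) (k(w, F) = -3 + (F + 0)*((3 - F)/F + F) = -3 + F*(F + (3 - F)/F))
X(E) = -30 (X(E) = 0 - (-5)*(-1 - 5) = 0 - (-5)*(-6) = 0 - 1*30 = 0 - 30 = -30)
(5*16)*X(-6) = (5*16)*(-30) = 80*(-30) = -2400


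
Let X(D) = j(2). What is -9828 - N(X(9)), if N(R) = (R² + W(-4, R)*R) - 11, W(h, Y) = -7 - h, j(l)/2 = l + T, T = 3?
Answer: -9887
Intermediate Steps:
j(l) = 6 + 2*l (j(l) = 2*(l + 3) = 2*(3 + l) = 6 + 2*l)
X(D) = 10 (X(D) = 6 + 2*2 = 6 + 4 = 10)
N(R) = -11 + R² - 3*R (N(R) = (R² + (-7 - 1*(-4))*R) - 11 = (R² + (-7 + 4)*R) - 11 = (R² - 3*R) - 11 = -11 + R² - 3*R)
-9828 - N(X(9)) = -9828 - (-11 + 10² - 3*10) = -9828 - (-11 + 100 - 30) = -9828 - 1*59 = -9828 - 59 = -9887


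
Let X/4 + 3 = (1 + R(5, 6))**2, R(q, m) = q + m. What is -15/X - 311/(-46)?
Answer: 29119/4324 ≈ 6.7343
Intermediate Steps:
R(q, m) = m + q
X = 564 (X = -12 + 4*(1 + (6 + 5))**2 = -12 + 4*(1 + 11)**2 = -12 + 4*12**2 = -12 + 4*144 = -12 + 576 = 564)
-15/X - 311/(-46) = -15/564 - 311/(-46) = -15*1/564 - 311*(-1/46) = -5/188 + 311/46 = 29119/4324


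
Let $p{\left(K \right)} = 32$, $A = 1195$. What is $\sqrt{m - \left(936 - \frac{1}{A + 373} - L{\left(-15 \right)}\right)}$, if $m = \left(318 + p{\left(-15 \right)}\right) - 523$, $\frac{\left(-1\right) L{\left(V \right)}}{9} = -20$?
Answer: $\frac{i \sqrt{2913342}}{56} \approx 30.479 i$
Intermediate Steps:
$L{\left(V \right)} = 180$ ($L{\left(V \right)} = \left(-9\right) \left(-20\right) = 180$)
$m = -173$ ($m = \left(318 + 32\right) - 523 = 350 - 523 = -173$)
$\sqrt{m - \left(936 - \frac{1}{A + 373} - L{\left(-15 \right)}\right)} = \sqrt{-173 - \left(756 - \frac{1}{1195 + 373}\right)} = \sqrt{-173 - \left(756 - \frac{1}{1568}\right)} = \sqrt{-173 + \left(\left(180 + \frac{1}{1568}\right) - 936\right)} = \sqrt{-173 + \left(\frac{282241}{1568} - 936\right)} = \sqrt{-173 - \frac{1185407}{1568}} = \sqrt{- \frac{1456671}{1568}} = \frac{i \sqrt{2913342}}{56}$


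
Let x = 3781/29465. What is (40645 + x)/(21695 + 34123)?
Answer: 9504831/13052995 ≈ 0.72817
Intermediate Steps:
x = 3781/29465 (x = 3781*(1/29465) = 3781/29465 ≈ 0.12832)
(40645 + x)/(21695 + 34123) = (40645 + 3781/29465)/(21695 + 34123) = (1197608706/29465)/55818 = (1197608706/29465)*(1/55818) = 9504831/13052995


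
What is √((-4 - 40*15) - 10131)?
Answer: I*√10735 ≈ 103.61*I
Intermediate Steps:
√((-4 - 40*15) - 10131) = √((-4 - 600) - 10131) = √(-604 - 10131) = √(-10735) = I*√10735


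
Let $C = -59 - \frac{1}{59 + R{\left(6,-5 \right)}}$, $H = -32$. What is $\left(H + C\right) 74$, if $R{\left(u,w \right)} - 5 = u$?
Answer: $- \frac{235727}{35} \approx -6735.1$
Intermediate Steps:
$R{\left(u,w \right)} = 5 + u$
$C = - \frac{4131}{70}$ ($C = -59 - \frac{1}{59 + \left(5 + 6\right)} = -59 - \frac{1}{59 + 11} = -59 - \frac{1}{70} = - \frac{4131}{70} \approx -59.014$)
$\left(H + C\right) 74 = \left(-32 - \frac{4131}{70}\right) 74 = \left(- \frac{6371}{70}\right) 74 = - \frac{235727}{35}$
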